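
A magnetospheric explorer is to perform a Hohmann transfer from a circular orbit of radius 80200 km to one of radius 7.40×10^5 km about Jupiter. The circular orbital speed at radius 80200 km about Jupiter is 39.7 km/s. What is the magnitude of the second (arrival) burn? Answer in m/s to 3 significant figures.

From the circular-orbit relation v² = μ/r at r = 80200 km: μ = v²r = (39.7)² × 80200 = 1.26402×10^8 km³/s².
Semi-major axis of the transfer orbit: a_t = (80200 + 7.400×10^5)/2 = 4.101×10^5 km.
On the circular orbit at r = 7.400×10^5 km, v_c = √(μ/r) = 13.07 km/s.
Vis-viva on the transfer ellipse at r = 7.400×10^5 km gives v_t = √[μ(2/r − 1/a_t)] = 5.780 km/s.
Δv₂ = |v_t − v_c| = |5.780 − 13.07| = 7.290 km/s.

Δv₂ = 7290 m/s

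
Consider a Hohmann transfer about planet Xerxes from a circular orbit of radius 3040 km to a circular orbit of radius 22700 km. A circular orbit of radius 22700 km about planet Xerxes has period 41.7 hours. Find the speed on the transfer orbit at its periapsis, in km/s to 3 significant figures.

From Kepler's third law T² = 4π²r³/μ at r = 22700 km, T = 41.7 hours = 41.7 × 3600 s = 1.5012×10^5 s: μ = 4π²r³/T² = 20490.9 km³/s².
Semi-major axis of the transfer orbit: a_t = (3040 + 22700)/2 = 12870 km.
The periapsis of the transfer ellipse is at r = 3040 km.
Vis-viva: v = √[μ(2/r − 1/a_t)] = √[20490.9 × (2/3040 − 1/12870)] = 3.448 km/s.

v = 3.45 km/s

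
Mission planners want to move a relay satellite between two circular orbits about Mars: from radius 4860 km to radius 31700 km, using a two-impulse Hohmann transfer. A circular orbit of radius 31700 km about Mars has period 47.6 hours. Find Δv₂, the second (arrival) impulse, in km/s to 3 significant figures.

Δv₂ = 0.563 km/s

From Kepler's third law T² = 4π²r³/μ at r = 31700 km, T = 47.6 hours = 47.6 × 3600 s = 1.7136×10^5 s: μ = 4π²r³/T² = 42827.1 km³/s².
Semi-major axis of the transfer orbit: a_t = (4860 + 31700)/2 = 18280 km.
Circular speed at r = 31700 km: v_c = √(μ/r) = 1.1623 km/s.
Transfer-orbit speed at the same r (vis-viva, a = a_t): v_t = √[μ(2/r − 1/a_t)] = 0.59932 km/s.
Δv₂ = |v_t − v_c| = |0.59932 − 1.1623| = 0.5630 km/s.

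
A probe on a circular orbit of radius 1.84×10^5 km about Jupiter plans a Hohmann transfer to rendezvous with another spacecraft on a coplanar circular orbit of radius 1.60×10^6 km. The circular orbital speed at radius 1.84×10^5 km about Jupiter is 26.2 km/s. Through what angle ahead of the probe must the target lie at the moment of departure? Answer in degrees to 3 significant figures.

φ = 105°

From the circular-orbit relation v² = μ/r at r = 1.84×10^5 km: μ = v²r = (26.2)² × 1.84×10^5 = 1.26305×10^8 km³/s².
Semi-major axis of the transfer orbit: a_t = (1.840×10^5 + 1.600×10^6)/2 = 8.920×10^5 km.
Transfer time t = π√(a_t³/μ) = 2.355×10^5 s.
The target's mean motion on its circular orbit is ω₂ = √(μ/r₂³) = 5.553×10^-6 rad/s.
Angle swept by the target during transfer: ω₂·t = 1.3077 rad = 74.93°.
Arrival is 180° from departure on the ellipse, so φ = 180° − 74.93° = 105°.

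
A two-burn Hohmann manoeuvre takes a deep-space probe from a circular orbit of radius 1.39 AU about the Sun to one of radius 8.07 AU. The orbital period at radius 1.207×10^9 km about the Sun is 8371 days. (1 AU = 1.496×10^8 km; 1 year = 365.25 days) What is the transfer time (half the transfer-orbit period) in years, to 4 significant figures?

t = 5.144 years

From Kepler's third law T² = 4π²r³/μ at r = 1.207×10^9 km, T = 8371 days = 8371 × 86400 s = 7.232544×10^8 s: μ = 4π²r³/T² = 1.32709×10^11 km³/s².
In km: r₁ = 1.39 × 1.496×10^8 = 2.07944×10^8 km; r₂ = 8.07 × 1.496×10^8 = 1.207272×10^9 km.
Transfer-ellipse semi-major axis a_t = (r₁ + r₂)/2 = (2.07944×10^8 + 1.207272×10^9)/2 = 7.07608×10^8 km.
Half the transfer-orbit period gives t = π√(a_t³/μ) = 1.6233×10^8 s.
Converting: 1.6233×10^8 s ÷ 3.15576×10^7 s/year (365.25 × 86400) = 5.144 years.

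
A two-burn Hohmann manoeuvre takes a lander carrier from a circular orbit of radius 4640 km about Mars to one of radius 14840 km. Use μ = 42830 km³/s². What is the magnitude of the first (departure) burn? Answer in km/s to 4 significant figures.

Δv₁ = 0.7120 km/s

Transfer-ellipse semi-major axis a_t = (r₁ + r₂)/2 = (4640 + 14840)/2 = 9740 km.
Circular speed at r = 4640 km: v_c = √(μ/r) = 3.038 km/s.
Transfer-orbit speed at the same r (vis-viva, a = a_t): v_t = √[μ(2/r − 1/a_t)] = 3.750 km/s.
Δv₁ = |v_t − v_c| = |3.750 − 3.038| = 0.7120 km/s.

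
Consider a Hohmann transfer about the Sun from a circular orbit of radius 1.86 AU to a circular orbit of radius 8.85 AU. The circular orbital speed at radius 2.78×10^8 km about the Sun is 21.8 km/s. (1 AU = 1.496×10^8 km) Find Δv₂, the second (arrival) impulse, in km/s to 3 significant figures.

Δv₂ = 4.10 km/s

From the circular-orbit relation v² = μ/r at r = 2.78×10^8 km: μ = v²r = (21.8)² × 2.78×10^8 = 1.32117×10^11 km³/s².
In km: r₁ = 1.86 × 1.496×10^8 = 2.78256×10^8 km; r₂ = 8.85 × 1.496×10^8 = 1.32396×10^9 km.
Semi-major axis of the transfer orbit: a_t = (2.78256×10^8 + 1.32396×10^9)/2 = 8.01108×10^8 km.
Circular speed at r = 1.32396×10^9 km: v_c = √(μ/r) = 9.989 km/s.
Vis-viva on the transfer ellipse at r = 1.32396×10^9 km gives v_t = √[μ(2/r − 1/a_t)] = 5.887 km/s.
Δv₂ = |v_t − v_c| = |5.887 − 9.989| = 4.102 km/s.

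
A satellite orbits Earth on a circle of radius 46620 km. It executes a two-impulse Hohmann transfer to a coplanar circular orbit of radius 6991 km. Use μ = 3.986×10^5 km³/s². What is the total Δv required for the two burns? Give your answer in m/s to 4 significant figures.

The Hohmann ellipse has a_t = (r₁ + r₂)/2 = 26805.5 km.
At r₁ the circular-orbit speed is v₁ = √(μ/r₁) = 2.924 km/s.
Transfer-orbit speed at r₁ (v² = μ(2/r − 1/a)): v_a = √[μ(2/r₁ − 1/a_t)] = 1.493 km/s.
First burn Δv₁ = |v_a − v₁| = 1.431 km/s.
Circular speed at r₂: v₂ = √(μ/r₂) = 7.551 km/s.
Transfer-orbit speed at r₂: v_p = √[μ(2/r₂ − 1/a_t)] = 9.958 km/s.
Second burn Δv₂ = |v₂ − v_p| = 2.407 km/s.
Δv = Δv₁ + Δv₂ = 1.431 + 2.407 = 3.838 km/s.

Δv = 3838 m/s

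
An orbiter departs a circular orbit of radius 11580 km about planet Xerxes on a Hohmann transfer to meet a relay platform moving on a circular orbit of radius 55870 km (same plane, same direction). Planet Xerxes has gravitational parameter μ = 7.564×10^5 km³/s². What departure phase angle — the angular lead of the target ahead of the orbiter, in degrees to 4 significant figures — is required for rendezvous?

φ = 95.58°

Semi-major axis of the transfer orbit: a_t = (11580 + 55870)/2 = 33725 km.
Transfer time t = π√(a_t³/μ) = 22372 s.
The target's mean motion on its circular orbit is ω₂ = √(μ/r₂³) = 6.5858×10^-5 rad/s.
Angle swept by the target during transfer: ω₂·t = 1.4734 rad = 84.42°.
The orbiter traverses 180° on the transfer ellipse, so the target must lead by 180° − 84.42° = 95.58°.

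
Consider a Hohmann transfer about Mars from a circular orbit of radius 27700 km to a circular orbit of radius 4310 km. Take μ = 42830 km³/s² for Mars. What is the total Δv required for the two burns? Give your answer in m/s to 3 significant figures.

Δv = 1590 m/s

Semi-major axis of the transfer orbit: a_t = (27700 + 4310)/2 = 16005 km.
At r₁ the circular-orbit speed is v₁ = √(μ/r₁) = 1.2435 km/s.
On the transfer ellipse at r₁, vis-viva equation gives v_a = √[μ(2/r₁ − 1/a_t)] = 0.64528 km/s.
First burn Δv₁ = |v_a − v₁| = 0.5982 km/s.
At r₂, v₂ = √(μ/r₂) = 3.15236 km/s.
Transfer-orbit speed at r₂: v_p = √[μ(2/r₂ − 1/a_t)] = 4.14713 km/s.
Second burn Δv₂ = |v₂ − v_p| = 0.9948 km/s.
Δv = Δv₁ + Δv₂ = 0.5982 + 0.9948 = 1.593 km/s.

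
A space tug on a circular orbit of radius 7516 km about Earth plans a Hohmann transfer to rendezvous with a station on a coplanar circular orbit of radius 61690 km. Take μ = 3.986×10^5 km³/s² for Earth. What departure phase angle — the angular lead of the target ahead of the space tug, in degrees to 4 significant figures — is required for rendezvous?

Semi-major axis of the transfer orbit: a_t = (7516 + 61690)/2 = 34603 km.
The half-period of the transfer ellipse is t = π√(a_t³/μ) = 32030 s.
The target's mean motion on its circular orbit is ω₂ = √(μ/r₂³) = 4.1205×10^-5 rad/s.
Angle swept by the target during transfer: ω₂·t = 1.3198 rad = 75.62°.
The space tug traverses 180° on the transfer ellipse, so the target must lead by 180° − 75.62° = 104.4°.

φ = 104.4°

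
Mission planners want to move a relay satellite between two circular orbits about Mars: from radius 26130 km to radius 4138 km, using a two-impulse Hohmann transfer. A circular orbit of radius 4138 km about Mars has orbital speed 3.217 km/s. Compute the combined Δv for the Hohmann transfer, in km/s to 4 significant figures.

Δv = 1.621 km/s

From the circular-orbit relation v² = μ/r at r = 4138 km: μ = v²r = (3.217)² × 4138 = 42824.5 km³/s².
Transfer-ellipse semi-major axis a_t = (r₁ + r₂)/2 = (26130 + 4138)/2 = 15134 km.
Circular speed at r₁: v₁ = √(μ/r₁) = √(42824.5/26130) = 1.2802 km/s.
Transfer-orbit speed at r₁ (vis-viva): v_a = √[μ(2/r₁ − 1/a_t)] = 0.66941 km/s.
First burn Δv₁ = |v_a − v₁| = 0.6108 km/s.
At r₂, v₂ = √(μ/r₂) = 3.217 km/s.
Transfer-orbit speed at r₂: v_p = √[μ(2/r₂ − 1/a_t)] = 4.227 km/s.
Second burn Δv₂ = |v₂ − v_p| = 1.010 km/s.
Δv = Δv₁ + Δv₂ = 0.6108 + 1.010 = 1.621 km/s.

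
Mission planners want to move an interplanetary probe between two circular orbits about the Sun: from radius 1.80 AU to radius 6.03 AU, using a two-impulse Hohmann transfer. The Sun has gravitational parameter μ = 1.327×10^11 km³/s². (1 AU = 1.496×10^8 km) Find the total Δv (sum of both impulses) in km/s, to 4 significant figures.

In km: r₁ = 1.80 × 1.496×10^8 = 2.6928×10^8 km; r₂ = 6.03 × 1.496×10^8 = 9.02088×10^8 km.
The Hohmann ellipse has a_t = (r₁ + r₂)/2 = 5.85684×10^8 km.
At r₁ the circular-orbit speed is v₁ = √(μ/r₁) = 22.199 km/s.
Transfer-orbit speed at r₁ (v² = μ(2/r − 1/a)): v_p = √[μ(2/r₁ − 1/a_t)] = 27.550 km/s.
First burn Δv₁ = |v_p − v₁| = 5.351 km/s.
Circular speed at r₂: v₂ = √(μ/r₂) = 12.129 km/s.
Transfer-orbit speed at r₂: v_a = √[μ(2/r₂ − 1/a_t)] = 8.2240 km/s.
Second burn Δv₂ = |v₂ − v_a| = 3.905 km/s.
Total Δv = Δv₁ + Δv₂ = 9.256 km/s.

Δv = 9.256 km/s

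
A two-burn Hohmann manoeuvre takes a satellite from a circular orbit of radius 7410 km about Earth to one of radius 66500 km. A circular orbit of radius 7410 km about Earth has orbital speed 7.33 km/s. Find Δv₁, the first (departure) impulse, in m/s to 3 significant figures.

From the circular-orbit relation v² = μ/r at r = 7410 km: μ = v²r = (7.33)² × 7410 = 3.98131×10^5 km³/s².
The Hohmann ellipse has a_t = (r₁ + r₂)/2 = 36955 km.
Circular speed at r = 7410 km: v_c = √(μ/r) = 7.330 km/s.
Vis-viva on the transfer ellipse at r = 7410 km gives v_t = √[μ(2/r − 1/a_t)] = 9.833 km/s.
Δv₁ = |v_t − v_c| = |9.833 − 7.330| = 2.503 km/s.

Δv₁ = 2500 m/s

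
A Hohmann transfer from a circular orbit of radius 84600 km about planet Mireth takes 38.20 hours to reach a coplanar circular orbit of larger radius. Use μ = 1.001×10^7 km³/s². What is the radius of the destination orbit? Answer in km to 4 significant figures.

Transfer time t = 38.20 hours = 1.3752×10^5 s, and t = π√(a_t³/μ).
So a_t = (μ t²/π²)^(1/3) = (1.001×10^7 × (1.3752×10^5)² / π²)^(1/3) = 2.6768×10^5 km.
Since a_t = (r₁ + r₂)/2, r₂ = 2a_t − r₁ = 2×2.6768×10^5 − 84600 = 4.5076×10^5 km.

r₂ = 4.508×10^5 km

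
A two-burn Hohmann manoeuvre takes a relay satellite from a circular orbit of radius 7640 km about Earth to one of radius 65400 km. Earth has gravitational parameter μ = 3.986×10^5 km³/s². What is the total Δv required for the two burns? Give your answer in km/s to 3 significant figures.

Δv = 3.78 km/s

Transfer-ellipse semi-major axis a_t = (r₁ + r₂)/2 = (7640 + 65400)/2 = 36520 km.
Circular speed at r₁: v₁ = √(μ/r₁) = √(3.986×10^5/7640) = 7.2231 km/s.
Transfer-orbit speed at r₁ (vis-viva equation): v_p = √[μ(2/r₁ − 1/a_t)] = 9.6660 km/s.
First burn Δv₁ = |v_p − v₁| = 2.44290 km/s.
At r₂, v₂ = √(μ/r₂) = 2.468765 km/s.
Transfer-orbit speed at r₂: v_a = √[μ(2/r₂ − 1/a_t)] = 1.129175 km/s.
Second burn Δv₂ = |v₂ − v_a| = 1.33959 km/s.
Δv = Δv₁ + Δv₂ = 2.44290 + 1.33959 = 3.782 km/s.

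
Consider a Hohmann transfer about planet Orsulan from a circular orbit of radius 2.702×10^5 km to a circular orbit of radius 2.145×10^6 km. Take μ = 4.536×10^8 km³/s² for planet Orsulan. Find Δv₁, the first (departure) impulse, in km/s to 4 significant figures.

Δv₁ = 13.63 km/s

The Hohmann ellipse has a_t = (r₁ + r₂)/2 = 1.2076×10^6 km.
On the circular orbit at r = 2.702×10^5 km, v_c = √(μ/r) = 40.973 km/s.
Transfer-orbit speed at the same r (vis-viva, a = a_t): v_t = √[μ(2/r − 1/a_t)] = 54.607 km/s.
Δv₁ = |v_t − v_c| = |54.607 − 40.973| = 13.63 km/s.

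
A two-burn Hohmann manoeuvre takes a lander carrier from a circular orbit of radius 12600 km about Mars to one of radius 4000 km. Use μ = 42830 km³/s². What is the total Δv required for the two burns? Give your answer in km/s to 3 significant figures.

The Hohmann ellipse has a_t = (r₁ + r₂)/2 = 8300 km.
Circular speed at r₁: v₁ = √(μ/r₁) = √(42830/12600) = 1.8437 km/s.
On the transfer ellipse at r₁, vis-viva gives v_a = √[μ(2/r₁ − 1/a_t)] = 1.2799 km/s.
First burn Δv₁ = |v_a − v₁| = 0.5638 km/s.
At r₂, v₂ = √(μ/r₂) = 3.2722 km/s.
Transfer-orbit speed at r₂: v_p = √[μ(2/r₂ − 1/a_t)] = 4.0317 km/s.
Second burn Δv₂ = |v₂ − v_p| = 0.7595 km/s.
Δv = Δv₁ + Δv₂ = 0.5638 + 0.7595 = 1.323 km/s.

Δv = 1.32 km/s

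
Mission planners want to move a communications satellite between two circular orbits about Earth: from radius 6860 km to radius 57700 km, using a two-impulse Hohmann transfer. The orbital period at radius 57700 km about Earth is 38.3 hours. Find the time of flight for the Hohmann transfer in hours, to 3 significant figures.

From Kepler's third law T² = 4π²r³/μ at r = 57700 km, T = 38.3 hours = 38.3 × 3600 s = 1.3788×10^5 s: μ = 4π²r³/T² = 3.98919×10^5 km³/s².
Transfer-ellipse semi-major axis a_t = (r₁ + r₂)/2 = (6860 + 57700)/2 = 32280 km.
Half the transfer-orbit period gives t = π√(a_t³/μ) = 28850 s.
Converting: 28850 s ÷ 3600 s/hour = 8.01 hours.

t = 8.01 hours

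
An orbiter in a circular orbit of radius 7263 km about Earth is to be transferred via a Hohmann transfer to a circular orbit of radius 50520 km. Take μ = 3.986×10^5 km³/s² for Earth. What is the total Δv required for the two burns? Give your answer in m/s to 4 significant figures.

Transfer-ellipse semi-major axis a_t = (r₁ + r₂)/2 = (7263 + 50520)/2 = 28891.5 km.
At r₁ the circular-orbit speed is v₁ = √(μ/r₁) = 7.408 km/s.
On the transfer ellipse at r₁, vis-viva equation gives v_p = √[μ(2/r₁ − 1/a_t)] = 9.796 km/s.
First burn Δv₁ = |v_p − v₁| = 2.388 km/s.
Circular speed at r₂: v₂ = √(μ/r₂) = 2.809 km/s.
Transfer-orbit speed at r₂: v_a = √[μ(2/r₂ − 1/a_t)] = 1.408 km/s.
Second burn Δv₂ = |v₂ − v_a| = 1.401 km/s.
Δv = Δv₁ + Δv₂ = 2.388 + 1.401 = 3.789 km/s.

Δv = 3789 m/s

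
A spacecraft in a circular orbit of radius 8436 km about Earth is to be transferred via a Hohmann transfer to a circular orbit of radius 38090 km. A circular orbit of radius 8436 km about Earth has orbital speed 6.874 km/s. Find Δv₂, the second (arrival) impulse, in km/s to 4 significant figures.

From the circular-orbit relation v² = μ/r at r = 8436 km: μ = v²r = (6.874)² × 8436 = 3.98617×10^5 km³/s².
The Hohmann ellipse has a_t = (r₁ + r₂)/2 = 23263 km.
Circular speed at r = 38090 km: v_c = √(μ/r) = 3.235 km/s.
Transfer-orbit speed at the same r (vis-viva, a = a_t): v_t = √[μ(2/r − 1/a_t)] = 1.948 km/s.
Δv₂ = |v_t − v_c| = |1.948 − 3.235| = 1.287 km/s.

Δv₂ = 1.287 km/s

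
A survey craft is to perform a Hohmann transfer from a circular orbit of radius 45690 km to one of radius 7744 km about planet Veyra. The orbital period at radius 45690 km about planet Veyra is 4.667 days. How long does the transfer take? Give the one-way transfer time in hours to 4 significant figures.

From Kepler's third law T² = 4π²r³/μ at r = 45690 km, T = 4.667 days = 4.667 × 86400 s = 4.032288×10^5 s: μ = 4π²r³/T² = 23159.0 km³/s².
The Hohmann ellipse has a_t = (r₁ + r₂)/2 = 26717 km.
By Kepler's third law the transfer-orbit period is T = 2π√(a_t³/μ), so t = T/2 = 90150 s.
Converting: 90150 s ÷ 3600 s/hour = 25.04 hours.

t = 25.04 hours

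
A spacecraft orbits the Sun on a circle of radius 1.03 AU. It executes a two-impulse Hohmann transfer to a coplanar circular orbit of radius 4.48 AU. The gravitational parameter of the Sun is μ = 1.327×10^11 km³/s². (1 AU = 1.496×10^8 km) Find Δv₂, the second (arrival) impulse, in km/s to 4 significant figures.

In km: r₁ = 1.03 × 1.496×10^8 = 1.54088×10^8 km; r₂ = 4.48 × 1.496×10^8 = 6.70208×10^8 km.
Transfer-ellipse semi-major axis a_t = (r₁ + r₂)/2 = (1.54088×10^8 + 6.70208×10^8)/2 = 4.12148×10^8 km.
On the circular orbit at r = 6.70208×10^8 km, v_c = √(μ/r) = 14.071 km/s.
Vis-viva on the transfer ellipse at r = 6.70208×10^8 km gives v_t = √[μ(2/r − 1/a_t)] = 8.6038 km/s.
Δv₂ = |v_t − v_c| = |8.6038 − 14.071| = 5.467 km/s.

Δv₂ = 5.467 km/s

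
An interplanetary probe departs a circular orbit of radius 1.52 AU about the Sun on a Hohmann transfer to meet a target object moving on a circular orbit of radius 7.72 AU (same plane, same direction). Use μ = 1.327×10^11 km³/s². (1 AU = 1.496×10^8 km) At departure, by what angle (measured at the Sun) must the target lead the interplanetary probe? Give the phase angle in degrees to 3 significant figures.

In km: r₁ = 1.52 × 1.496×10^8 = 2.27392×10^8 km; r₂ = 7.72 × 1.496×10^8 = 1.154912×10^9 km.
Transfer-ellipse semi-major axis a_t = (r₁ + r₂)/2 = (2.27392×10^8 + 1.154912×10^9)/2 = 6.91152×10^8 km.
Transfer time t = π√(a_t³/μ) = 1.5670×10^8 s.
Target angular speed ω₂ = √(μ/r₂³) = 9.2814×10^-9 rad/s.
Angle swept by the target during transfer: ω₂·t = 1.4544 rad = 83.33°.
The interplanetary probe traverses 180° on the transfer ellipse, so the target must lead by 180° − 83.33° = 96.7°.

φ = 96.7°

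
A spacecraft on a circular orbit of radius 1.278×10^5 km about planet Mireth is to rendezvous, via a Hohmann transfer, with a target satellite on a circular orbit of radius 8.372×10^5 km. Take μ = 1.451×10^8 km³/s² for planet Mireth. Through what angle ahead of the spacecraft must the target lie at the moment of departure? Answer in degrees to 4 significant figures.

φ = 101.2°

Transfer-ellipse semi-major axis a_t = (r₁ + r₂)/2 = (1.278×10^5 + 8.372×10^5)/2 = 4.825×10^5 km.
Transfer time t = π√(a_t³/μ) = 87410 s.
The target's mean motion on its circular orbit is ω₂ = √(μ/r₂³) = 1.5725×10^-5 rad/s.
Angle swept by the target during transfer: ω₂·t = 1.37452 rad = 78.754°.
The spacecraft traverses 180° on the transfer ellipse, so the target must lead by 180° − 78.754° = 101.2°.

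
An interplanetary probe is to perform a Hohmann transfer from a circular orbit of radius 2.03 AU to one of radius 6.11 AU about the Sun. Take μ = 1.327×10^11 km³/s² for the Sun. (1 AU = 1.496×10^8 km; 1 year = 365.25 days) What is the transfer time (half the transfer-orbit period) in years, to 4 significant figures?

In km: r₁ = 2.03 × 1.496×10^8 = 3.03688×10^8 km; r₂ = 6.11 × 1.496×10^8 = 9.14056×10^8 km.
Semi-major axis of the transfer orbit: a_t = (3.03688×10^8 + 9.14056×10^8)/2 = 6.08872×10^8 km.
Half the transfer-orbit period gives t = π√(a_t³/μ) = 1.2957×10^8 s.
Converting: 1.2957×10^8 s ÷ 3.15576×10^7 s/year (365.25 × 86400) = 4.106 years.

t = 4.106 years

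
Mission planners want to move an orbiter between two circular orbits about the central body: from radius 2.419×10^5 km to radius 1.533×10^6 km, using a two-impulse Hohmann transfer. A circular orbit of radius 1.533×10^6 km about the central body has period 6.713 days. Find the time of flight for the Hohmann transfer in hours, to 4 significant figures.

From Kepler's third law T² = 4π²r³/μ at r = 1.533×10^6 km, T = 6.713 days = 6.713 × 86400 s = 5.800032×10^5 s: μ = 4π²r³/T² = 4.22791×10^8 km³/s².
The Hohmann ellipse has a_t = (r₁ + r₂)/2 = 8.8745×10^5 km.
By Kepler's third law the transfer-orbit period is T = 2π√(a_t³/μ), so t = T/2 = 1.2773×10^5 s.
Converting: 1.2773×10^5 s ÷ 3600 s/hour = 35.48 hours.

t = 35.48 hours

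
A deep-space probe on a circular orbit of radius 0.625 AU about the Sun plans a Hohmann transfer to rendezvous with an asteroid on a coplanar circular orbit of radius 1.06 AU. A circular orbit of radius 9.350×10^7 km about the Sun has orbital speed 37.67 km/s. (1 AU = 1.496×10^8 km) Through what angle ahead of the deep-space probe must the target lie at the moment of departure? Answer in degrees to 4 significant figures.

φ = 52.45°

From the circular-orbit relation v² = μ/r at r = 9.350×10^7 km: μ = v²r = (37.67)² × 9.350×10^7 = 1.32679×10^11 km³/s².
In km: r₁ = 0.625 × 1.496×10^8 = 9.350×10^7 km; r₂ = 1.06 × 1.496×10^8 = 1.58576×10^8 km.
Transfer-ellipse semi-major axis a_t = (r₁ + r₂)/2 = (9.350×10^7 + 1.58576×10^8)/2 = 1.26038×10^8 km.
Transfer time t = π√(a_t³/μ) = 1.2204×10^7 s.
Target angular speed ω₂ = √(μ/r₂³) = 1.8241×10^-7 rad/s.
Angle swept by the target during transfer: ω₂·t = 2.2261 rad = 127.55°.
Arrival is 180° from departure on the ellipse, so φ = 180° − 127.55° = 52.45°.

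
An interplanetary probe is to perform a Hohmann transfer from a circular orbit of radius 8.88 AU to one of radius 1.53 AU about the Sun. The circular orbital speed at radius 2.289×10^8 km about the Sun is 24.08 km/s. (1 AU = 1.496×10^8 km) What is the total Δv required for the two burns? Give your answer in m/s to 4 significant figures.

Δv = 11950 m/s

From the circular-orbit relation v² = μ/r at r = 2.289×10^8 km: μ = v²r = (24.08)² × 2.289×10^8 = 1.32727×10^11 km³/s².
In km: r₁ = 8.88 × 1.496×10^8 = 1.328448×10^9 km; r₂ = 1.53 × 1.496×10^8 = 2.28888×10^8 km.
Semi-major axis of the transfer orbit: a_t = (1.328448×10^9 + 2.28888×10^8)/2 = 7.78668×10^8 km.
At r₁ the circular-orbit speed is v₁ = √(μ/r₁) = 9.9956 km/s.
On the transfer ellipse at r₁, vis-viva equation gives v_a = √[μ(2/r₁ − 1/a_t)] = 5.4193 km/s.
First burn Δv₁ = |v_a − v₁| = 4.576 km/s.
Circular speed at r₂: v₂ = √(μ/r₂) = 24.08063 km/s.
Transfer-orbit speed at r₂: v_p = √[μ(2/r₂ − 1/a_t)] = 31.45314 km/s.
Second burn Δv₂ = |v₂ − v_p| = 7.373 km/s.
Δv = Δv₁ + Δv₂ = 4.576 + 7.373 = 11.95 km/s.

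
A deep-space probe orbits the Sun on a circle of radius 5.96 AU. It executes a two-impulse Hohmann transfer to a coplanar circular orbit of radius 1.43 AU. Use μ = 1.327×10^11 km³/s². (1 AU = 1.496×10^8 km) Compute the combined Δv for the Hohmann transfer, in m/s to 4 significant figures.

Δv = 11340 m/s

In km: r₁ = 5.96 × 1.496×10^8 = 8.91616×10^8 km; r₂ = 1.43 × 1.496×10^8 = 2.13928×10^8 km.
Transfer-ellipse semi-major axis a_t = (r₁ + r₂)/2 = (8.91616×10^8 + 2.13928×10^8)/2 = 5.52772×10^8 km.
Circular speed at r₁: v₁ = √(μ/r₁) = √(1.327×10^11/8.91616×10^8) = 12.1996 km/s.
Transfer-orbit speed at r₁ (vis-viva equation): v_a = √[μ(2/r₁ − 1/a_t)] = 7.58940 km/s.
First burn Δv₁ = |v_a − v₁| = 4.6102 km/s.
At r₂, v₂ = √(μ/r₂) = 24.90587 km/s.
Transfer-orbit speed at r₂: v_p = √[μ(2/r₂ − 1/a_t)] = 31.63134 km/s.
Second burn Δv₂ = |v₂ − v_p| = 6.7255 km/s.
Δv = Δv₁ + Δv₂ = 4.6102 + 6.7255 = 11.34 km/s.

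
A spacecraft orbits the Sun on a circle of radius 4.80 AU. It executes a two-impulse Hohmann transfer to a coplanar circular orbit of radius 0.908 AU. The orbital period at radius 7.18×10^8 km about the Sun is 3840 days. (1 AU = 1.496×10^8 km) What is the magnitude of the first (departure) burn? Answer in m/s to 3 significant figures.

Δv₁ = 5930 m/s

From Kepler's third law T² = 4π²r³/μ at r = 7.18×10^8 km, T = 3840 days = 3840 × 86400 s = 3.31776×10^8 s: μ = 4π²r³/T² = 1.32753×10^11 km³/s².
In km: r₁ = 4.80 × 1.496×10^8 = 7.1808×10^8 km; r₂ = 0.908 × 1.496×10^8 = 1.358368×10^8 km.
Semi-major axis of the transfer orbit: a_t = (7.1808×10^8 + 1.358368×10^8)/2 = 4.269584×10^8 km.
Circular speed at r = 7.1808×10^8 km: v_c = √(μ/r) = 13.597 km/s.
Transfer-orbit speed at the same r (vis-viva, a = a_t): v_t = √[μ(2/r − 1/a_t)] = 7.6692 km/s.
Δv₁ = |v_t − v_c| = |7.6692 − 13.597| = 5.928 km/s.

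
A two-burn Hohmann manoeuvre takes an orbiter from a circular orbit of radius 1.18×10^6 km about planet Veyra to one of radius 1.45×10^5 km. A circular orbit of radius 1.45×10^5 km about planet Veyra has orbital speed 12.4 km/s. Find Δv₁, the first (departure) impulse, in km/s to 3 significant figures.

From the circular-orbit relation v² = μ/r at r = 1.45×10^5 km: μ = v²r = (12.4)² × 1.45×10^5 = 2.22952×10^7 km³/s².
Transfer-ellipse semi-major axis a_t = (r₁ + r₂)/2 = (1.180×10^6 + 1.450×10^5)/2 = 6.625×10^5 km.
Circular speed at r = 1.180×10^6 km: v_c = √(μ/r) = 4.347 km/s.
Vis-viva on the transfer ellipse at r = 1.180×10^6 km gives v_t = √[μ(2/r − 1/a_t)] = 2.034 km/s.
Δv₁ = |v_t − v_c| = |2.034 − 4.347| = 2.313 km/s.

Δv₁ = 2.31 km/s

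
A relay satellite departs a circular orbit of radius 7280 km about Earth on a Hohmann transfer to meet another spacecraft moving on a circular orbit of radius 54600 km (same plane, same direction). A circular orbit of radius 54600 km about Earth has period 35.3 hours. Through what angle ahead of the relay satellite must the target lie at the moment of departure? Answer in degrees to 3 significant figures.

φ = 103°

From Kepler's third law T² = 4π²r³/μ at r = 54600 km, T = 35.3 hours = 35.3 × 3600 s = 1.2708×10^5 s: μ = 4π²r³/T² = 3.97909×10^5 km³/s².
Transfer-ellipse semi-major axis a_t = (r₁ + r₂)/2 = (7280 + 54600)/2 = 30940 km.
The half-period of the transfer ellipse is t = π√(a_t³/μ) = 27100 s.
Target angular speed ω₂ = √(μ/r₂³) = 4.944×10^-5 rad/s.
Angle swept by the target during transfer: ω₂·t = 1.340 rad = 76.78°.
Arrival is 180° from departure on the ellipse, so φ = 180° − 76.78° = 103°.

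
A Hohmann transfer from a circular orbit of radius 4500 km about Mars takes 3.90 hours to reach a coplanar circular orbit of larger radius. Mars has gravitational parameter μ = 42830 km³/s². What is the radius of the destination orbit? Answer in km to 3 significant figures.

r₂ = 14500 km

Transfer time t = 3.90 hours = 14040 s, and t = π√(a_t³/μ).
So a_t = (μ t²/π²)^(1/3) = (42830 × (14040)² / π²)^(1/3) = 9492.8 km.
Since a_t = (r₁ + r₂)/2, r₂ = 2a_t − r₁ = 2×9492.8 − 4500 = 14485.6 km.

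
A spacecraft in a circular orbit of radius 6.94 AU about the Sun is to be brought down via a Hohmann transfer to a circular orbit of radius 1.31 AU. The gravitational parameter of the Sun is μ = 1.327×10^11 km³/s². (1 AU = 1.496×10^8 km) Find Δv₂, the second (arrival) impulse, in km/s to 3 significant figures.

Δv₂ = 7.73 km/s

In km: r₁ = 6.94 × 1.496×10^8 = 1.038224×10^9 km; r₂ = 1.31 × 1.496×10^8 = 1.95976×10^8 km.
Semi-major axis of the transfer orbit: a_t = (1.038224×10^9 + 1.95976×10^8)/2 = 6.171×10^8 km.
On the circular orbit at r = 1.95976×10^8 km, v_c = √(μ/r) = 26.0216 km/s.
Transfer-orbit speed at the same r (vis-viva, a = a_t): v_t = √[μ(2/r − 1/a_t)] = 33.7522 km/s.
Δv₂ = |v_t − v_c| = |33.7522 − 26.0216| = 7.731 km/s.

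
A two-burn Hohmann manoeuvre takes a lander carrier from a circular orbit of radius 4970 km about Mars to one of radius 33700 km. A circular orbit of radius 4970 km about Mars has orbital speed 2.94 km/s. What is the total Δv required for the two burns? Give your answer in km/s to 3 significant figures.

From the circular-orbit relation v² = μ/r at r = 4970 km: μ = v²r = (2.94)² × 4970 = 42958.7 km³/s².
Transfer-ellipse semi-major axis a_t = (r₁ + r₂)/2 = (4970 + 33700)/2 = 19335 km.
At r₁ the circular-orbit speed is v₁ = √(μ/r₁) = 2.9400 km/s.
Transfer-orbit speed at r₁ (v² = μ(2/r − 1/a)): v_p = √[μ(2/r₁ − 1/a_t)] = 3.8814 km/s.
First burn Δv₁ = |v_p − v₁| = 0.9414 km/s.
Circular speed at r₂: v₂ = √(μ/r₂) = 1.129 km/s.
Transfer-orbit speed at r₂: v_a = √[μ(2/r₂ − 1/a_t)] = 0.5724 km/s.
Second burn Δv₂ = |v₂ − v_a| = 0.5566 km/s.
Total Δv = Δv₁ + Δv₂ = 1.498 km/s.

Δv = 1.50 km/s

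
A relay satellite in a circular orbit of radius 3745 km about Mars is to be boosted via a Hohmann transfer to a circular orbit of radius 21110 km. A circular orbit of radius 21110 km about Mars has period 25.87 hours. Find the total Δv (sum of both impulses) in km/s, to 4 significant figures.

Δv = 1.668 km/s

From Kepler's third law T² = 4π²r³/μ at r = 21110 km, T = 25.87 hours = 25.87 × 3600 s = 93132 s: μ = 4π²r³/T² = 42818.0 km³/s².
Semi-major axis of the transfer orbit: a_t = (3745 + 21110)/2 = 12427.5 km.
At r₁ the circular-orbit speed is v₁ = √(μ/r₁) = 3.381 km/s.
Transfer-orbit speed at r₁ (v² = μ(2/r − 1/a)): v_p = √[μ(2/r₁ − 1/a_t)] = 4.407 km/s.
First burn Δv₁ = |v_p − v₁| = 1.026 km/s.
At r₂, v₂ = √(μ/r₂) = 1.4242 km/s.
Transfer-orbit speed at r₂: v_a = √[μ(2/r₂ − 1/a_t)] = 0.78181 km/s.
Second burn Δv₂ = |v₂ − v_a| = 0.6424 km/s.
Total Δv = Δv₁ + Δv₂ = 1.668 km/s.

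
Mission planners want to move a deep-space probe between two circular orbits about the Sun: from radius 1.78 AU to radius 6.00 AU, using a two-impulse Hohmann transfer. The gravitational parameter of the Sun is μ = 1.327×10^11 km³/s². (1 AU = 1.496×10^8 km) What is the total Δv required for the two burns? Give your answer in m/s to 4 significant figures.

Δv = 9335 m/s

In km: r₁ = 1.78 × 1.496×10^8 = 2.66288×10^8 km; r₂ = 6.00 × 1.496×10^8 = 8.976×10^8 km.
Transfer-ellipse semi-major axis a_t = (r₁ + r₂)/2 = (2.66288×10^8 + 8.976×10^8)/2 = 5.81944×10^8 km.
At r₁ the circular-orbit speed is v₁ = √(μ/r₁) = 22.323 km/s.
Transfer-orbit speed at r₁ (vis-viva equation): v_p = √[μ(2/r₁ − 1/a_t)] = 27.724 km/s.
First burn Δv₁ = |v_p − v₁| = 5.401 km/s.
At r₂, v₂ = √(μ/r₂) = 12.159 km/s.
Transfer-orbit speed at r₂: v_a = √[μ(2/r₂ − 1/a_t)] = 8.2249 km/s.
Second burn Δv₂ = |v₂ − v_a| = 3.934 km/s.
Total Δv = Δv₁ + Δv₂ = 9.335 km/s.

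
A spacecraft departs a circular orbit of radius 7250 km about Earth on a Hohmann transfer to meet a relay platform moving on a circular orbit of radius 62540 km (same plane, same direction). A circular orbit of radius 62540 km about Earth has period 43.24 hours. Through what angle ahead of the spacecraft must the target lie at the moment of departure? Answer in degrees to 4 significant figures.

From Kepler's third law T² = 4π²r³/μ at r = 62540 km, T = 43.24 hours = 43.24 × 3600 s = 1.55664×10^5 s: μ = 4π²r³/T² = 3.98526×10^5 km³/s².
The Hohmann ellipse has a_t = (r₁ + r₂)/2 = 34895 km.
The half-period of the transfer ellipse is t = π√(a_t³/μ) = 32439 s.
Target angular speed ω₂ = √(μ/r₂³) = 4.0364×10^-5 rad/s.
Angle swept by the target during transfer: ω₂·t = 1.3094 rad = 75.02°.
Arrival is 180° from departure on the ellipse, so φ = 180° − 75.02° = 105.0°.

φ = 105.0°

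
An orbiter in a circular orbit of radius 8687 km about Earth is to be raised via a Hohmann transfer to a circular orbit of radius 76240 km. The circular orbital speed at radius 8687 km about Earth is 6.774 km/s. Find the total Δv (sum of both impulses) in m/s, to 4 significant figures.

From the circular-orbit relation v² = μ/r at r = 8687 km: μ = v²r = (6.774)² × 8687 = 3.98621×10^5 km³/s².
Transfer-ellipse semi-major axis a_t = (r₁ + r₂)/2 = (8687 + 76240)/2 = 42463.5 km.
At r₁ the circular-orbit speed is v₁ = √(μ/r₁) = 6.774 km/s.
On the transfer ellipse at r₁, v² = μ(2/r − 1/a) gives v_p = √[μ(2/r₁ − 1/a_t)] = 9.077 km/s.
First burn Δv₁ = |v_p − v₁| = 2.303 km/s.
At r₂, v₂ = √(μ/r₂) = 2.2866 km/s.
Transfer-orbit speed at r₂: v_a = √[μ(2/r₂ − 1/a_t)] = 1.0342 km/s.
Second burn Δv₂ = |v₂ − v_a| = 1.252 km/s.
Total Δv = Δv₁ + Δv₂ = 3.555 km/s.

Δv = 3555 m/s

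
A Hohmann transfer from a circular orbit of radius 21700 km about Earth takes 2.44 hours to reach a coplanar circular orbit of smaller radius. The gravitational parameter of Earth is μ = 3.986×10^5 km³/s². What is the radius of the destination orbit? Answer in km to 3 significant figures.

Transfer time t = 2.44 hours = 8784 s, and t = π√(a_t³/μ).
So a_t = (μ t²/π²)^(1/3) = (3.986×10^5 × (8784)² / π²)^(1/3) = 14606 km.
Since a_t = (r₁ + r₂)/2, r₂ = 2a_t − r₁ = 2×14606 − 21700 = 7512 km.

r₂ = 7510 km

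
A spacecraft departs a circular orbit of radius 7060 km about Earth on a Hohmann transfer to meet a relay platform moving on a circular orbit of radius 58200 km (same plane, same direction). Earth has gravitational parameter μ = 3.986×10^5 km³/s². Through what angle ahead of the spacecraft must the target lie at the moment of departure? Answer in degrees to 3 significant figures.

φ = 104°

The Hohmann ellipse has a_t = (r₁ + r₂)/2 = 32630 km.
Transfer time t = π√(a_t³/μ) = 29329.6 s.
Target angular speed ω₂ = √(μ/r₂³) = 4.49660×10^-5 rad/s.
Angle swept by the target during transfer: ω₂·t = 1.3188 rad = 75.56°.
Arrival is 180° from departure on the ellipse, so φ = 180° − 75.56° = 104°.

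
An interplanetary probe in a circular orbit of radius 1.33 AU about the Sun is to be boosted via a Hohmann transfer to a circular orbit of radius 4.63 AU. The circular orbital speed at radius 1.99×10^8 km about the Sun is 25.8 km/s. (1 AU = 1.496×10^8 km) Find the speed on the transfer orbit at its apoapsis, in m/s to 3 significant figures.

From the circular-orbit relation v² = μ/r at r = 1.99×10^8 km: μ = v²r = (25.8)² × 1.99×10^8 = 1.32462×10^11 km³/s².
In km: r₁ = 1.33 × 1.496×10^8 = 1.98968×10^8 km; r₂ = 4.63 × 1.496×10^8 = 6.92648×10^8 km.
The Hohmann ellipse has a_t = (r₁ + r₂)/2 = 4.45808×10^8 km.
At apoapsis, r = 6.92648×10^8 km.
Vis-viva: v = √[μ(2/r − 1/a_t)] = √[1.32462×10^11 × (2/6.92648×10^8 − 1/4.45808×10^8)] = 9.239 km/s.

v = 9240 m/s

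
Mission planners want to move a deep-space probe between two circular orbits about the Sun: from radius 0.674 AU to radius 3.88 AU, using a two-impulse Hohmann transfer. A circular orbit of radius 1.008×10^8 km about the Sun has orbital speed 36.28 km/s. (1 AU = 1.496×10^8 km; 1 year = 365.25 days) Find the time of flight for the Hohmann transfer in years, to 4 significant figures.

From the circular-orbit relation v² = μ/r at r = 1.008×10^8 km: μ = v²r = (36.28)² × 1.008×10^8 = 1.32677×10^11 km³/s².
In km: r₁ = 0.674 × 1.496×10^8 = 1.008304×10^8 km; r₂ = 3.88 × 1.496×10^8 = 5.80448×10^8 km.
Transfer-ellipse semi-major axis a_t = (r₁ + r₂)/2 = (1.008304×10^8 + 5.80448×10^8)/2 = 3.406392×10^8 km.
Half the transfer-orbit period gives t = π√(a_t³/μ) = 5.422×10^7 s.
Converting: 5.422×10^7 s ÷ 3.15576×10^7 s/year (365.25 × 86400) = 1.718 years.

t = 1.718 years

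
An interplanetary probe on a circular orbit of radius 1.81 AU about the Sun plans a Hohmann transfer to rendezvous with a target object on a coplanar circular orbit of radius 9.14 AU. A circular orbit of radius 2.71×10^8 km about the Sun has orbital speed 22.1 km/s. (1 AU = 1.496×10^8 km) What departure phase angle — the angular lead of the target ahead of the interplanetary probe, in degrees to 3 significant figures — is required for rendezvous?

From the circular-orbit relation v² = μ/r at r = 2.71×10^8 km: μ = v²r = (22.1)² × 2.71×10^8 = 1.32359×10^11 km³/s².
In km: r₁ = 1.81 × 1.496×10^8 = 2.70776×10^8 km; r₂ = 9.14 × 1.496×10^8 = 1.367344×10^9 km.
Semi-major axis of the transfer orbit: a_t = (2.70776×10^8 + 1.367344×10^9)/2 = 8.1906×10^8 km.
The half-period of the transfer ellipse is t = π√(a_t³/μ) = 2.0242×10^8 s.
Target angular speed ω₂ = √(μ/r₂³) = 7.1955×10^-9 rad/s.
Angle swept by the target during transfer: ω₂·t = 1.4565 rad = 83.451°.
Arrival is 180° from departure on the ellipse, so φ = 180° − 83.451° = 96.5°.

φ = 96.5°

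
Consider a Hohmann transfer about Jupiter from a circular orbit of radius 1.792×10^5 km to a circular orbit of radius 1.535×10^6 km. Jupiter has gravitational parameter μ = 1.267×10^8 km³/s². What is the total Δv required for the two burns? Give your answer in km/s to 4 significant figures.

Semi-major axis of the transfer orbit: a_t = (1.792×10^5 + 1.535×10^6)/2 = 8.571×10^5 km.
Circular speed at r₁: v₁ = √(μ/r₁) = √(1.267×10^8/1.792×10^5) = 26.59006 km/s.
Transfer-orbit speed at r₁ (vis-viva equation): v_p = √[μ(2/r₁ − 1/a_t)] = 35.58424 km/s.
First burn Δv₁ = |v_p − v₁| = 8.9942 km/s.
Circular speed at r₂: v₂ = √(μ/r₂) = 9.085 km/s.
Transfer-orbit speed at r₂: v_a = √[μ(2/r₂ − 1/a_t)] = 4.154 km/s.
Second burn Δv₂ = |v₂ − v_a| = 4.9310 km/s.
Total Δv = Δv₁ + Δv₂ = 13.93 km/s.

Δv = 13.93 km/s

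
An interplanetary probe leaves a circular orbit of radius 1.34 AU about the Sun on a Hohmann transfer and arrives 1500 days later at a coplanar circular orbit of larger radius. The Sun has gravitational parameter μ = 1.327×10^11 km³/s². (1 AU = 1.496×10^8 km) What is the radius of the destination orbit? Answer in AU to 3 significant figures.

r₂ = 6.80 AU

In km: r₁ = 1.34 × 1.496×10^8 = 2.00464×10^8 km.
Transfer time t = 1500 days = 1.296×10^8 s, and t = π√(a_t³/μ).
So a_t = (μ t²/π²)^(1/3) = (1.327×10^11 × (1.296×10^8)² / π²)^(1/3) = 6.0897×10^8 km.
Since a_t = (r₁ + r₂)/2, r₂ = 2a_t − r₁ = 2×6.0897×10^8 − 2.00464×10^8 = 1.017476×10^9 km.
In AU: r₂ = 1.017476×10^9 / 1.496×10^8 = 6.80 AU.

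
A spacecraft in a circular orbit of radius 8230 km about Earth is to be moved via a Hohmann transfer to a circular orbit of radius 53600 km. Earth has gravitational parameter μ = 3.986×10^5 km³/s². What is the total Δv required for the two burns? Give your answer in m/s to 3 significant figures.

Δv = 3520 m/s

Semi-major axis of the transfer orbit: a_t = (8230 + 53600)/2 = 30915 km.
At r₁ the circular-orbit speed is v₁ = √(μ/r₁) = 6.9594 km/s.
Transfer-orbit speed at r₁ (vis-viva): v_p = √[μ(2/r₁ − 1/a_t)] = 9.1636 km/s.
First burn Δv₁ = |v_p − v₁| = 2.204 km/s.
At r₂, v₂ = √(μ/r₂) = 2.727 km/s.
Transfer-orbit speed at r₂: v_a = √[μ(2/r₂ − 1/a_t)] = 1.407 km/s.
Second burn Δv₂ = |v₂ − v_a| = 1.320 km/s.
Δv = Δv₁ + Δv₂ = 2.204 + 1.320 = 3.524 km/s.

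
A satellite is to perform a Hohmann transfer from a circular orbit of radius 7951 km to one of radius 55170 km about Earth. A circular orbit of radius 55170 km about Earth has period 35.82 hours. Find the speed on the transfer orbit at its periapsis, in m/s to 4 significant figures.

v = 9362 m/s

From Kepler's third law T² = 4π²r³/μ at r = 55170 km, T = 35.82 hours = 35.82 × 3600 s = 1.28952×10^5 s: μ = 4π²r³/T² = 3.98669×10^5 km³/s².
Semi-major axis of the transfer orbit: a_t = (7951 + 55170)/2 = 31560.5 km.
The periapsis of the transfer ellipse is at r = 7951 km.
Vis-viva: v = √[μ(2/r − 1/a_t)] = √[3.98669×10^5 × (2/7951 − 1/31560.5)] = 9.362 km/s.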